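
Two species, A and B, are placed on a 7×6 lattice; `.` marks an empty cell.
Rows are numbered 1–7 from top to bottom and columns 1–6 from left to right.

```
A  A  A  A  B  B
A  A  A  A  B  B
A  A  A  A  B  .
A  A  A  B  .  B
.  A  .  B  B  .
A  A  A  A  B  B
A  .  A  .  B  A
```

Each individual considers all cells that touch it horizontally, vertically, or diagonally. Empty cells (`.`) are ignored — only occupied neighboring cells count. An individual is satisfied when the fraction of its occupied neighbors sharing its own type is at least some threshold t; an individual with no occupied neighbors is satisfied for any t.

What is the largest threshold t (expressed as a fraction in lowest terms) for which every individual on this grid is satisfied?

0/1

(1,1)A 3/3
(1,2)A 5/5
(1,3)A 5/5
(1,4)A 3/5
(1,5)B 3/5
(1,6)B 3/3
(2,1)A 5/5
(2,2)A 8/8
(2,3)A 8/8
(2,4)A 5/8
(2,5)B 4/7
(2,6)B 4/4
(3,1)A 5/5
(3,2)A 8/8
(3,3)A 7/8
(3,4)A 4/7
(3,5)B 4/6
(4,1)A 4/4
(4,2)A 6/6
(4,3)A 5/7
(4,4)B 3/6
(4,6)B 2/2
(5,2)A 6/6
(5,4)B 3/6
(5,5)B 5/6
(6,1)A 3/3
(6,2)A 5/5
(6,3)A 4/5
(6,4)A 2/6
(6,5)B 4/6
(6,6)B 3/4
(7,1)A 2/2
(7,3)A 3/3
(7,5)B 2/4
(7,6)A 0/3
The smallest same-type fraction is 0/3 at (7,6), which reduces to 0/1. Any threshold above that leaves this individual unsatisfied.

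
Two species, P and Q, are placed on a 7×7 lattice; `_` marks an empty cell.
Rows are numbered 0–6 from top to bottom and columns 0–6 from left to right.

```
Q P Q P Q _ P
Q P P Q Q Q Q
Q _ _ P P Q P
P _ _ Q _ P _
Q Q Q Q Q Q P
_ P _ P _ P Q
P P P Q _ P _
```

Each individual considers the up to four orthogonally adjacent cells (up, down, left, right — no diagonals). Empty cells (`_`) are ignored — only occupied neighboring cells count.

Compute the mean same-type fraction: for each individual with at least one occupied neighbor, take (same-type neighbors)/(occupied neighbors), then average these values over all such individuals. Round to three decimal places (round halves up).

(0,0)Q 1/2
(0,1)P 1/3
(0,2)Q 0/3
(0,3)P 0/3
(0,4)Q 1/2
(0,6)P 0/1
(1,0)Q 2/3
(1,1)P 2/3
(1,2)P 1/3
(1,3)Q 1/4
(1,4)Q 3/4
(1,5)Q 3/3
(1,6)Q 1/3
(2,0)Q 1/2
(2,3)P 1/3
(2,4)P 1/3
(2,5)Q 1/4
(2,6)P 0/2
(3,0)P 0/2
(3,3)Q 1/2
(3,5)P 0/2
(4,0)Q 1/2
(4,1)Q 2/3
(4,2)Q 2/2
(4,3)Q 3/4
(4,4)Q 2/2
(4,5)Q 1/4
(4,6)P 0/2
(5,1)P 1/2
(5,3)P 0/2
(5,5)P 1/3
(5,6)Q 0/2
(6,0)P 1/1
(6,1)P 3/3
(6,2)P 1/2
(6,3)Q 0/2
(6,5)P 1/1
Sum over 37 individuals: 1/2 + 1/3 + 0/3 + 0/3 + 1/2 + 0/1 + 2/3 + 2/3 + 1/3 + 1/4 + 3/4 + 3/3 + 1/3 + 1/2 + 1/3 + 1/3 + 1/4 + 0/2 + 0/2 + 1/2 + 0/2 + 1/2 + 2/3 + 2/2 + 3/4 + 2/2 + 1/4 + 0/2 + 1/2 + 0/2 + 1/3 + 0/2 + 1/1 + 3/3 + 1/2 + 0/2 + 1/1 = 63/4; mean = 63/4 ÷ 37 = 63/148 = 0.425675… → 0.426.

0.426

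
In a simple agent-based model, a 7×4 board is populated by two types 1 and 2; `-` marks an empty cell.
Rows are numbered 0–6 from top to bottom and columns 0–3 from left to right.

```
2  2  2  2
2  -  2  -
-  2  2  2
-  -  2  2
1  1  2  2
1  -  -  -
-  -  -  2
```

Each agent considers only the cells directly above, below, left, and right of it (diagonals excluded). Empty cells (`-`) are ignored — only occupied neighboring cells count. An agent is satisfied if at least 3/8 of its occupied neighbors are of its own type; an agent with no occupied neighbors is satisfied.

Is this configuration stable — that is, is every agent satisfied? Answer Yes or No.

(0,0)2 2/2 satisfied
(0,1)2 2/2 satisfied
(0,2)2 3/3 satisfied
(0,3)2 1/1 satisfied
(1,0)2 1/1 satisfied
(1,2)2 2/2 satisfied
(2,1)2 1/1 satisfied
(2,2)2 4/4 satisfied
(2,3)2 2/2 satisfied
(3,2)2 3/3 satisfied
(3,3)2 3/3 satisfied
(4,0)1 2/2 satisfied
(4,1)1 1/2 satisfied
(4,2)2 2/3 satisfied
(4,3)2 2/2 satisfied
(5,0)1 1/1 satisfied
(6,3)2 0/0 satisfied
All meet the threshold, so the configuration is stable.

Yes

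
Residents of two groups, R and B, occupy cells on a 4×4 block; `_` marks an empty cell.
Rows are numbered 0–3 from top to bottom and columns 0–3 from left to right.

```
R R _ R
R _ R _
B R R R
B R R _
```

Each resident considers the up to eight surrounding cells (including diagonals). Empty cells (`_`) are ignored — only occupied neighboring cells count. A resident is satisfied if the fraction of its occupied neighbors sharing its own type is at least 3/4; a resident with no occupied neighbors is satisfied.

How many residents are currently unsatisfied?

4

Row 0: (0,0)R 2/2 ✓ · (0,1)R 3/3 ✓ · (0,3)R 1/1 ✓
Row 1: (1,0)R 3/4 ✓ · (1,2)R 5/5 ✓
Row 2: (2,0)B 1/4 ✗ · (2,1)R 5/7 ✗ · (2,2)R 5/5 ✓ · (2,3)R 3/3 ✓
Row 3: (3,0)B 1/3 ✗ · (3,1)R 3/5 ✗ · (3,2)R 4/4 ✓
Unsatisfied: (2,0), (2,1), (3,0), (3,1) — 4 in total.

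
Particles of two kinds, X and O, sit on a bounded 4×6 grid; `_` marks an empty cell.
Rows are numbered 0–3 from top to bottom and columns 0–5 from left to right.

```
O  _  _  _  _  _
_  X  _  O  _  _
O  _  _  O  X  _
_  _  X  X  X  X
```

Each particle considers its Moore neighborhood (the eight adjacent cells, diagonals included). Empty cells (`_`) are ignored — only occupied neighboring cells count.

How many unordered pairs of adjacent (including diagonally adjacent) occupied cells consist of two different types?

7

Scan each occupied cell's neighbors to the right and below (and the two forward diagonals) so each pair is counted once.
Row 0: O(0,0)–X(1,1)≠  → 1/1 unlike.
Row 1: X(1,1)–O(2,0)≠ O(1,3)–O(2,3)= O(1,3)–X(2,4)≠  → 2/3 unlike.
Row 2: O(2,3)–X(2,4)≠ O(2,3)–X(3,3)≠ O(2,3)–X(3,4)≠ O(2,3)–X(3,2)≠ X(2,4)–X(3,4)= X(2,4)–X(3,5)= X(2,4)–X(3,3)=  → 4/7 unlike.
Row 3: X(3,2)–X(3,3)= X(3,3)–X(3,4)= X(3,4)–X(3,5)=  → 0/3 unlike.
Total adjacent occupied pairs: 14; unlike-type pairs: 7.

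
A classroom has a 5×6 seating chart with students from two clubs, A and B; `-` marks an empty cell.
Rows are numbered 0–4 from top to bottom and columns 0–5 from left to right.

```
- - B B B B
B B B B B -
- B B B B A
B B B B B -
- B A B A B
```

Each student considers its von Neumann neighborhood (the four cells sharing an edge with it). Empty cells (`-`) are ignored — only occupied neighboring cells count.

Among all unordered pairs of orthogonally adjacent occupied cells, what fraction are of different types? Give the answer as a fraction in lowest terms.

7/34

Scan each occupied cell's neighbors to the right and below so each pair is counted once.
From row 0: 0 unlike of 6 pairs (running 0/6).
From row 1: 0 unlike of 8 pairs (running 0/14).
From row 2: 1 unlike of 8 pairs (running 1/22).
From row 3: 2 unlike of 8 pairs (running 3/30).
From row 4: 4 unlike of 4 pairs (running 7/34).
Total adjacent occupied pairs: 34; unlike-type pairs: 7.
7/34 is already in lowest terms.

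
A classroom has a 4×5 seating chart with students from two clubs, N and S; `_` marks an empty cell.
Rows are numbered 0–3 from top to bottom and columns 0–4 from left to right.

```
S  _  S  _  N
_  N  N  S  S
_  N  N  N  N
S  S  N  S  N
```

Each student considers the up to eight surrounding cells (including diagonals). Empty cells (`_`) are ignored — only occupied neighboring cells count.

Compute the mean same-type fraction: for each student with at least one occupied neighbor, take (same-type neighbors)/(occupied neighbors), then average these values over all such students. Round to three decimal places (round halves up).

0.404

(0,0)S 0/1
(0,2)S 1/3
(0,4)N 0/2
(1,1)N 3/5
(1,2)N 4/6
(1,3)S 2/7
(1,4)S 1/4
(2,1)N 4/6
(2,2)N 5/8
(2,3)N 5/8
(2,4)N 2/5
(3,0)S 1/2
(3,1)S 1/4
(3,2)N 3/5
(3,3)S 0/5
(3,4)N 2/3
Sum over 16 students: 0/1 + 1/3 + 0/2 + 3/5 + 4/6 + 2/7 + 1/4 + 4/6 + 5/8 + 5/8 + 2/5 + 1/2 + 1/4 + 3/5 + 0/5 + 2/3 = 2717/420; mean = 2717/420 ÷ 16 = 2717/6720 = 0.404315… → 0.404.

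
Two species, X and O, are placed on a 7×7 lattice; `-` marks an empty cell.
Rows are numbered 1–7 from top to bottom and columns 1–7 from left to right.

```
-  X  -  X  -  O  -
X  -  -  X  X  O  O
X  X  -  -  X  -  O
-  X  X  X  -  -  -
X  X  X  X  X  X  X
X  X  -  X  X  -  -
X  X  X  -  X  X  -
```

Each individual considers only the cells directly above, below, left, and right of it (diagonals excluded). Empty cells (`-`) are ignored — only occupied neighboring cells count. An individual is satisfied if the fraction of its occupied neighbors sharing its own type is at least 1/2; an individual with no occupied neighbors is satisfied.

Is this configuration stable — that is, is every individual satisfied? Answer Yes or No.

Row 1: (1,2)X 0/0 satisfied · (1,4)X 1/1 satisfied · (1,6)O 1/1 satisfied
Row 2: (2,1)X 1/1 satisfied · (2,4)X 2/2 satisfied · (2,5)X 2/3 satisfied · (2,6)O 2/3 satisfied · (2,7)O 2/2 satisfied
Row 3: (3,1)X 2/2 satisfied · (3,2)X 2/2 satisfied · (3,5)X 1/1 satisfied · (3,7)O 1/1 satisfied
Row 4: (4,2)X 3/3 satisfied · (4,3)X 3/3 satisfied · (4,4)X 2/2 satisfied
Row 5: (5,1)X 2/2 satisfied · (5,2)X 4/4 satisfied · (5,3)X 3/3 satisfied · (5,4)X 4/4 satisfied · (5,5)X 3/3 satisfied · (5,6)X 2/2 satisfied · (5,7)X 1/1 satisfied
Row 6: (6,1)X 3/3 satisfied · (6,2)X 3/3 satisfied · (6,4)X 2/2 satisfied · (6,5)X 3/3 satisfied
Row 7: (7,1)X 2/2 satisfied · (7,2)X 3/3 satisfied · (7,3)X 1/1 satisfied · (7,5)X 2/2 satisfied · (7,6)X 1/1 satisfied
All meet the threshold, so the configuration is stable.

Yes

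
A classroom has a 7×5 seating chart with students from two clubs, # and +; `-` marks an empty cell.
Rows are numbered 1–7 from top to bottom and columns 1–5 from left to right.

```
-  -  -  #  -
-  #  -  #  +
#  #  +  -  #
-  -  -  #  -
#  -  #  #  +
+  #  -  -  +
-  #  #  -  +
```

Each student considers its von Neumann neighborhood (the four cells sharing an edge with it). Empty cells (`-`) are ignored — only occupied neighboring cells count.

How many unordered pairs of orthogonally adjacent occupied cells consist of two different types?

6

Scan each occupied cell's neighbors to the right and below so each pair is counted once.
Row 1: #(1,4)–#(2,4)=  → 0/1 unlike.
Row 2: #(2,2)–#(3,2)= #(2,4)–+(2,5)≠ +(2,5)–#(3,5)≠  → 2/3 unlike.
Row 3: #(3,1)–#(3,2)= #(3,2)–+(3,3)≠  → 1/2 unlike.
Row 4: #(4,4)–#(5,4)=  → 0/1 unlike.
Row 5: #(5,1)–+(6,1)≠ #(5,3)–#(5,4)= #(5,4)–+(5,5)≠ +(5,5)–+(6,5)=  → 2/4 unlike.
Row 6: +(6,1)–#(6,2)≠ #(6,2)–#(7,2)= +(6,5)–+(7,5)=  → 1/3 unlike.
Row 7: #(7,2)–#(7,3)=  → 0/1 unlike.
Total adjacent occupied pairs: 15; unlike-type pairs: 6.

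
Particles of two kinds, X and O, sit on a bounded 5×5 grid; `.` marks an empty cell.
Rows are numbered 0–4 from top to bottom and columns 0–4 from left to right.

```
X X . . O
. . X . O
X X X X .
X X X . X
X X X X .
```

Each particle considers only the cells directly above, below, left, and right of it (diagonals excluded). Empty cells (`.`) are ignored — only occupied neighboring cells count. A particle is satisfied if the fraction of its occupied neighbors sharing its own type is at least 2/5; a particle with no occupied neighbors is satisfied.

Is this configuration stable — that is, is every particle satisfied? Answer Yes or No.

Row 0: (0,0)X 1/1 ✓ · (0,1)X 1/1 ✓ · (0,4)O 1/1 ✓
Row 1: (1,2)X 1/1 ✓ · (1,4)O 1/1 ✓
Row 2: (2,0)X 2/2 ✓ · (2,1)X 3/3 ✓ · (2,2)X 4/4 ✓ · (2,3)X 1/1 ✓
Row 3: (3,0)X 3/3 ✓ · (3,1)X 4/4 ✓ · (3,2)X 3/3 ✓ · (3,4)X 0/0 ✓
Row 4: (4,0)X 2/2 ✓ · (4,1)X 3/3 ✓ · (4,2)X 3/3 ✓ · (4,3)X 1/1 ✓
All meet the threshold, so the configuration is stable.

Yes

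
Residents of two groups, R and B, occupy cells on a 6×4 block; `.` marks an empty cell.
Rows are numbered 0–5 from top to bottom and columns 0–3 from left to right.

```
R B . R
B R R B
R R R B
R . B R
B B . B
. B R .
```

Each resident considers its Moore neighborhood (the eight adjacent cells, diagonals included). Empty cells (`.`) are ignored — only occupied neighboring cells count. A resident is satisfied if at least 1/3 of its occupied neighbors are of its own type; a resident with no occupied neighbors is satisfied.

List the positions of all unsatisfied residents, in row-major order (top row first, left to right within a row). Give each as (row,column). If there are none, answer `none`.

(0,1), (1,0), (1,3), (3,3), (5,2)

(0,0)R 1/3 ✓
(0,1)B 1/4 ✗
(0,3)R 1/2 ✓
(1,0)B 1/5 ✗
(1,1)R 5/7 ✓
(1,2)R 4/7 ✓
(1,3)B 1/4 ✗
(2,0)R 3/4 ✓
(2,1)R 5/7 ✓
(2,2)R 4/7 ✓
(2,3)B 2/5 ✓
(3,0)R 2/4 ✓
(3,2)B 3/6 ✓
(3,3)R 1/4 ✗
(4,0)B 2/3 ✓
(4,1)B 3/5 ✓
(4,3)B 1/3 ✓
(5,1)B 2/3 ✓
(5,2)R 0/3 ✗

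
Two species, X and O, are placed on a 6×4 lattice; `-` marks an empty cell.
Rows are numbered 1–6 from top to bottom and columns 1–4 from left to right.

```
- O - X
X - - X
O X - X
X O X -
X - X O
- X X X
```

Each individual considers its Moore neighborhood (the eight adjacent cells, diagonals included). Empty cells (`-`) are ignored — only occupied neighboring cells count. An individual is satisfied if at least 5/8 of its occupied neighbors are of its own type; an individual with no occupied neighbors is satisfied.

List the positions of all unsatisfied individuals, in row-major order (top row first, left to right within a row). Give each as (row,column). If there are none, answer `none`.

(1,2), (2,1), (3,1), (3,2), (4,1), (4,2), (4,3), (5,4)

(1,2)O 0/1 ✗
(1,4)X 1/1 ✓
(2,1)X 1/3 ✗
(2,4)X 2/2 ✓
(3,1)O 1/4 ✗
(3,2)X 3/5 ✗
(3,4)X 2/2 ✓
(4,1)X 2/4 ✗
(4,2)O 1/6 ✗
(4,3)X 3/5 ✗
(5,1)X 2/3 ✓
(5,3)X 4/6 ✓
(5,4)O 0/4 ✗
(6,2)X 3/3 ✓
(6,3)X 3/4 ✓
(6,4)X 2/3 ✓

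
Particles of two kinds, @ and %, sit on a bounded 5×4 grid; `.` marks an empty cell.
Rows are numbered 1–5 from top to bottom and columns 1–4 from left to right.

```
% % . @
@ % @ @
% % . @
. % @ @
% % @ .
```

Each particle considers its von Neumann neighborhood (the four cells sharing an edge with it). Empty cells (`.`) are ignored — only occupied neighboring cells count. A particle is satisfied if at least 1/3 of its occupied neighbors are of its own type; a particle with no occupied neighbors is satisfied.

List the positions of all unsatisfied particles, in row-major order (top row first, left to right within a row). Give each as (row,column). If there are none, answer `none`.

(2,1)

(1,1)% 1/2 satisfied
(1,2)% 2/2 satisfied
(1,4)@ 1/1 satisfied
(2,1)@ 0/3 not
(2,2)% 2/4 satisfied
(2,3)@ 1/2 satisfied
(2,4)@ 3/3 satisfied
(3,1)% 1/2 satisfied
(3,2)% 3/3 satisfied
(3,4)@ 2/2 satisfied
(4,2)% 2/3 satisfied
(4,3)@ 2/3 satisfied
(4,4)@ 2/2 satisfied
(5,1)% 1/1 satisfied
(5,2)% 2/3 satisfied
(5,3)@ 1/2 satisfied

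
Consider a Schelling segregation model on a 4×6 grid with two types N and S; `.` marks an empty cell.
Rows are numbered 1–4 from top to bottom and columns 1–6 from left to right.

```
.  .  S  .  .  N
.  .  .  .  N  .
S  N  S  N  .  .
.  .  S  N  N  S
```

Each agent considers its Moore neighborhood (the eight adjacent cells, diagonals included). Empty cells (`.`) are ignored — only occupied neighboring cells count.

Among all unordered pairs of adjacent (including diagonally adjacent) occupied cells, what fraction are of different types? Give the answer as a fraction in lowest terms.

Scan each occupied cell's neighbors to the right and below (and the two forward diagonals) so each pair is counted once.
From row 1: 0 unlike of 1 pairs (running 0/1).
From row 2: 0 unlike of 1 pairs (running 0/2).
From row 3: 6 unlike of 9 pairs (running 6/11).
From row 4: 2 unlike of 3 pairs (running 8/14).
Total adjacent occupied pairs: 14; unlike-type pairs: 8.
8/14 reduces to 4/7.

4/7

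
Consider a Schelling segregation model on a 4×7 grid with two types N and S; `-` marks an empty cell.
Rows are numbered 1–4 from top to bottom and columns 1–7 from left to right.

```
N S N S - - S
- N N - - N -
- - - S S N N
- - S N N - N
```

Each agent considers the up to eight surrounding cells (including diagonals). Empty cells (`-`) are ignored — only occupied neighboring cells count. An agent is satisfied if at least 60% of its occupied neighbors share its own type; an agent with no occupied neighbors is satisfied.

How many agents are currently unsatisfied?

Row 1: (1,1)N 1/2 ✗ · (1,2)S 0/4 ✗ · (1,3)N 2/4 ✗ · (1,4)S 0/2 ✗ · (1,7)S 0/1 ✗
Row 2: (2,2)N 3/4 ✓ · (2,3)N 2/5 ✗ · (2,6)N 2/4 ✗
Row 3: (3,4)S 2/5 ✗ · (3,5)S 1/5 ✗ · (3,6)N 4/5 ✓ · (3,7)N 3/3 ✓
Row 4: (4,3)S 1/2 ✗ · (4,4)N 1/4 ✗ · (4,5)N 2/4 ✗ · (4,7)N 2/2 ✓
Unsatisfied: (1,1), (1,2), (1,3), (1,4), (1,7), (2,3), (2,6), (3,4), (3,5), (4,3), (4,4), (4,5) — 12 in total.

12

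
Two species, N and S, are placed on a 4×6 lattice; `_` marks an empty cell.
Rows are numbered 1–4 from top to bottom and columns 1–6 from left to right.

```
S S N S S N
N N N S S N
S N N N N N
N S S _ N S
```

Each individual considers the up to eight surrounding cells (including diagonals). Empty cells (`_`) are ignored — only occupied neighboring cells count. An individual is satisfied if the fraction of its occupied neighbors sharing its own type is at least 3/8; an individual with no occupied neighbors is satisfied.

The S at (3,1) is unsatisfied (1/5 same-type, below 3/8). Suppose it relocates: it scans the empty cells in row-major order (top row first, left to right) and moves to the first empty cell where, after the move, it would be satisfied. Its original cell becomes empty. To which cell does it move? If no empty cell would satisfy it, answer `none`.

none

Vacating (3,1). Empty cells in order:
  (4,4): 1/5 same-type → still unsatisfied.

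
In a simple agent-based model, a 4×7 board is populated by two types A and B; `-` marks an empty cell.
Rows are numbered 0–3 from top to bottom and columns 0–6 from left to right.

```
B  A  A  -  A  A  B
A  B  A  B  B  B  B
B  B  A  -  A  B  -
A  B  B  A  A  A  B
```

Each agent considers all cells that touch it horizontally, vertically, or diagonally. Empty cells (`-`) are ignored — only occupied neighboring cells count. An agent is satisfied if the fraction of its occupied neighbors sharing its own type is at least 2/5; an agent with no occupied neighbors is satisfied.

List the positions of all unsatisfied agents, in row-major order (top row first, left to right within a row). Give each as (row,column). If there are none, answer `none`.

Row 0: (0,0)B 1/3 ✗ · (0,1)A 3/5 ✓ · (0,2)A 2/4 ✓ · (0,4)A 1/4 ✗ · (0,5)A 1/5 ✗ · (0,6)B 2/3 ✓
Row 1: (1,0)A 1/5 ✗ · (1,1)B 3/8 ✗ · (1,2)A 3/6 ✓ · (1,3)B 1/6 ✗ · (1,4)B 3/6 ✓ · (1,5)B 4/7 ✓ · (1,6)B 3/4 ✓
Row 2: (2,0)B 3/5 ✓ · (2,1)B 4/8 ✓ · (2,2)A 2/7 ✗ · (2,4)A 3/7 ✓ · (2,5)B 4/7 ✓
Row 3: (3,0)A 0/3 ✗ · (3,1)B 3/5 ✓ · (3,2)B 2/4 ✓ · (3,3)A 3/4 ✓ · (3,4)A 3/4 ✓ · (3,5)A 2/4 ✓ · (3,6)B 1/2 ✓

(0,0), (0,4), (0,5), (1,0), (1,1), (1,3), (2,2), (3,0)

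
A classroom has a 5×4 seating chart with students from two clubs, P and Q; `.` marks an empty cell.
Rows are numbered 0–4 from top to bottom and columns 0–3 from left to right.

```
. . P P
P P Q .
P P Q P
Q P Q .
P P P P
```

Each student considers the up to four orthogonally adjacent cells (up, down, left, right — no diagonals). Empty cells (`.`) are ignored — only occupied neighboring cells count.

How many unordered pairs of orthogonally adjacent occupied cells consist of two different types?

Scan each occupied cell's neighbors to the right and below so each pair is counted once.
From row 0: 1 unlike of 2 pairs (running 1/2).
From row 1: 1 unlike of 5 pairs (running 2/7).
From row 2: 3 unlike of 6 pairs (running 5/13).
From row 3: 4 unlike of 5 pairs (running 9/18).
From row 4: 0 unlike of 3 pairs (running 9/21).
Total adjacent occupied pairs: 21; unlike-type pairs: 9.

9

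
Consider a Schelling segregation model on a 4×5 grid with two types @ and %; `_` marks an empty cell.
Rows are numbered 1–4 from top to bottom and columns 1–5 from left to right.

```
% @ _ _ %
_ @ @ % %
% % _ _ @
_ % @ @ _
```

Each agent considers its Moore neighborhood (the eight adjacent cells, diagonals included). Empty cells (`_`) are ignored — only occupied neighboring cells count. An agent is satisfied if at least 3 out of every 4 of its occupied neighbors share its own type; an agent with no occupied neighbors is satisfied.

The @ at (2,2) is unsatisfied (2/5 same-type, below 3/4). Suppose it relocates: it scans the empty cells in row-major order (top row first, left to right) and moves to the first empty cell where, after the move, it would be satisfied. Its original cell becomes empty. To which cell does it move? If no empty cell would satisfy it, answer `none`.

(4,5)

Vacating (2,2). Empty cells in order:
  (1,3): 2/3 same-type → still unsatisfied.
  (1,4): 1/4 same-type → still unsatisfied.
  (2,1): 1/4 same-type → still unsatisfied.
  (3,3): 3/6 same-type → still unsatisfied.
  (3,4): 4/6 same-type → still unsatisfied.
  (4,1): 0/3 same-type → still unsatisfied.
  (4,5): 2/2 same-type → satisfied — stop here.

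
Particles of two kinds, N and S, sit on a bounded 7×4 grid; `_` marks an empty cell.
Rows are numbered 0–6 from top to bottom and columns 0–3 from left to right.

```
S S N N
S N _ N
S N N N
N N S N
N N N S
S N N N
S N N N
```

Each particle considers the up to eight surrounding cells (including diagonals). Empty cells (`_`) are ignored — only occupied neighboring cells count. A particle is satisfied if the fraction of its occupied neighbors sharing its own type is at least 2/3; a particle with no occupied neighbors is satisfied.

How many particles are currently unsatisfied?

Row 0: (0,0)S 2/3 satisfied · (0,1)S 2/4 not · (0,2)N 3/4 satisfied · (0,3)N 2/2 satisfied
Row 1: (1,0)S 3/5 not · (1,1)N 3/7 not · (1,3)N 4/4 satisfied
Row 2: (2,0)S 1/5 not · (2,1)N 4/7 not · (2,2)N 6/7 satisfied · (2,3)N 3/4 satisfied
Row 3: (3,0)N 4/5 satisfied · (3,1)N 6/8 satisfied · (3,2)S 1/8 not · (3,3)N 3/5 not
Row 4: (4,0)N 4/5 satisfied · (4,1)N 6/8 satisfied · (4,2)N 6/8 satisfied · (4,3)S 1/5 not
Row 5: (5,0)S 1/5 not · (5,1)N 6/8 satisfied · (5,2)N 7/8 satisfied · (5,3)N 4/5 satisfied
Row 6: (6,0)S 1/3 not · (6,1)N 3/5 not · (6,2)N 5/5 satisfied · (6,3)N 3/3 satisfied
Unsatisfied: (0,1), (1,0), (1,1), (2,0), (2,1), (3,2), (3,3), (4,3), (5,0), (6,0), (6,1) — 11 in total.

11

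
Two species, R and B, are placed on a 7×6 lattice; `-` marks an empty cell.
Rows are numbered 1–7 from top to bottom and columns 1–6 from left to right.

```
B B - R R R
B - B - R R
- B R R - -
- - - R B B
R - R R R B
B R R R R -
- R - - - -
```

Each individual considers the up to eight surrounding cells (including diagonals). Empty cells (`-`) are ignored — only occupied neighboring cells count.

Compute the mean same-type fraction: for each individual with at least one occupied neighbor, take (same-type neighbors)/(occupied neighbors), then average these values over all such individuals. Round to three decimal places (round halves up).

0.743

(1,1)B 2/2
(1,2)B 3/3
(1,4)R 2/3
(1,5)R 4/4
(1,6)R 3/3
(2,1)B 3/3
(2,3)B 2/5
(2,5)R 5/5
(2,6)R 3/3
(3,2)B 2/3
(3,3)R 2/4
(3,4)R 3/5
(4,4)R 5/6
(4,5)B 2/6
(4,6)B 2/3
(5,1)R 1/2
(5,3)R 5/5
(5,4)R 6/7
(5,5)R 4/7
(5,6)B 2/4
(6,1)B 0/3
(6,2)R 4/5
(6,3)R 5/5
(6,4)R 5/5
(6,5)R 3/4
(7,2)R 2/3
Sum over 26 individuals: 2/2 + 3/3 + 2/3 + 4/4 + 3/3 + 3/3 + 2/5 + 5/5 + 3/3 + 2/3 + 2/4 + 3/5 + 5/6 + 2/6 + 2/3 + 1/2 + 5/5 + 6/7 + 4/7 + 2/4 + 0/3 + 4/5 + 5/5 + 5/5 + 3/4 + 2/3 = 8111/420; mean = 8111/420 ÷ 26 = 8111/10920 = 0.742765… → 0.743.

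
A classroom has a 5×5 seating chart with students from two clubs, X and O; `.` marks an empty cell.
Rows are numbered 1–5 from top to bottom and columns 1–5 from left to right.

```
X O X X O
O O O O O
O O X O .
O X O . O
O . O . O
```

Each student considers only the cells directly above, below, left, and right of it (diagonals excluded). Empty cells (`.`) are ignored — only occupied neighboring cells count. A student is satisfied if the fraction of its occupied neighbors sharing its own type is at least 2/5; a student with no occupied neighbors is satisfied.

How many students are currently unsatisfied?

7

Row 1: (1,1)X 0/2 unhappy · (1,2)O 1/3 unhappy · (1,3)X 1/3 unhappy · (1,4)X 1/3 unhappy · (1,5)O 1/2 ok
Row 2: (2,1)O 2/3 ok · (2,2)O 4/4 ok · (2,3)O 2/4 ok · (2,4)O 3/4 ok · (2,5)O 2/2 ok
Row 3: (3,1)O 3/3 ok · (3,2)O 2/4 ok · (3,3)X 0/4 unhappy · (3,4)O 1/2 ok
Row 4: (4,1)O 2/3 ok · (4,2)X 0/3 unhappy · (4,3)O 1/3 unhappy · (4,5)O 1/1 ok
Row 5: (5,1)O 1/1 ok · (5,3)O 1/1 ok · (5,5)O 1/1 ok
Unsatisfied: (1,1), (1,2), (1,3), (1,4), (3,3), (4,2), (4,3) — 7 in total.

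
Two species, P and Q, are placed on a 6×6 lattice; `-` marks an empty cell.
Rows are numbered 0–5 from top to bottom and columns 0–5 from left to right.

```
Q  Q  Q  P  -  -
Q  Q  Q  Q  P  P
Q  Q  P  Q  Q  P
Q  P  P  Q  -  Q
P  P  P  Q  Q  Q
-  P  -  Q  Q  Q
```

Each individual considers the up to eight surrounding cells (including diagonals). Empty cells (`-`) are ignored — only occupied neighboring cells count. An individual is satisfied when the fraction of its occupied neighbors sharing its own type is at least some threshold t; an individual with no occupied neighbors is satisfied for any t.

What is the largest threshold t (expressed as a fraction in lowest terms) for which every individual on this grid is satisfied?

1/4

(0,0)Q 3/3
(0,1)Q 5/5
(0,2)Q 4/5
(0,3)P 1/4
(1,0)Q 5/5
(1,1)Q 7/8
(1,2)Q 6/8
(1,3)Q 4/7
(1,4)P 3/6
(1,5)P 2/3
(2,0)Q 4/5
(2,1)Q 5/8
(2,2)P 2/8
(2,3)Q 4/7
(2,4)Q 4/7
(2,5)P 2/4
(3,0)Q 2/5
(3,1)P 5/8
(3,2)P 4/8
(3,3)Q 4/7
(3,5)Q 3/4
(4,0)P 3/4
(4,1)P 5/6
(4,2)P 4/7
(4,3)Q 4/6
(4,4)Q 7/7
(4,5)Q 4/4
(5,1)P 3/3
(5,3)Q 3/4
(5,4)Q 5/5
(5,5)Q 3/3
The smallest same-type fraction is 1/4 at (0,3), which reduces to 1/4. Any threshold above that leaves this individual unsatisfied.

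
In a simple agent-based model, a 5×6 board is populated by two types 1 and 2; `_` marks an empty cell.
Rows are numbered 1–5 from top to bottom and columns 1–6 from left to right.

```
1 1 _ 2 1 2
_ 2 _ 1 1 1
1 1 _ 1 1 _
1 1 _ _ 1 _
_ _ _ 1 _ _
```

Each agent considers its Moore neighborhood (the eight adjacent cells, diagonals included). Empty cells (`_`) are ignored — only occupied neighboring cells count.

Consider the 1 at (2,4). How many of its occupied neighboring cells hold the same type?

Occupied neighbors of (2,4): (1,4)=2, (1,5)=1, (2,5)=1, (3,4)=1, (3,5)=1.
Same type (1): 4 of 5.

4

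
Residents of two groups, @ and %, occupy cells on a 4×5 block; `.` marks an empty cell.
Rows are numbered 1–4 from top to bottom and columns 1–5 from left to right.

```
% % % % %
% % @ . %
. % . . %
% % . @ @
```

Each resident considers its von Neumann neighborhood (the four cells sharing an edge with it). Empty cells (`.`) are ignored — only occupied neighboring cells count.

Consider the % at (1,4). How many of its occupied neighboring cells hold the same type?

2

Occupied neighbors of (1,4): (1,3)=%, (1,5)=%.
Same type (%): 2 of 2.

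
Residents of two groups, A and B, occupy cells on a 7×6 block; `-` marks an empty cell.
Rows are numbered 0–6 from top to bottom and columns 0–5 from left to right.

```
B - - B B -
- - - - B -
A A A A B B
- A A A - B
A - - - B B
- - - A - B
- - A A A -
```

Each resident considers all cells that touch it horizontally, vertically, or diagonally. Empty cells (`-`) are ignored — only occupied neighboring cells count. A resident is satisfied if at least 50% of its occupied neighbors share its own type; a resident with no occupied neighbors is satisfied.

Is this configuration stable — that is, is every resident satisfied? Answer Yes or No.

Yes

Row 0: (0,0)B 0/0 satisfied · (0,3)B 2/2 satisfied · (0,4)B 2/2 satisfied
Row 1: (1,4)B 4/5 satisfied
Row 2: (2,0)A 2/2 satisfied · (2,1)A 4/4 satisfied · (2,2)A 5/5 satisfied · (2,3)A 3/5 satisfied · (2,4)B 3/5 satisfied · (2,5)B 3/3 satisfied
Row 3: (3,1)A 5/5 satisfied · (3,2)A 5/5 satisfied · (3,3)A 3/5 satisfied · (3,5)B 4/4 satisfied
Row 4: (4,0)A 1/1 satisfied · (4,4)B 3/5 satisfied · (4,5)B 3/3 satisfied
Row 5: (5,3)A 3/4 satisfied · (5,5)B 2/3 satisfied
Row 6: (6,2)A 2/2 satisfied · (6,3)A 3/3 satisfied · (6,4)A 2/3 satisfied
All meet the threshold, so the configuration is stable.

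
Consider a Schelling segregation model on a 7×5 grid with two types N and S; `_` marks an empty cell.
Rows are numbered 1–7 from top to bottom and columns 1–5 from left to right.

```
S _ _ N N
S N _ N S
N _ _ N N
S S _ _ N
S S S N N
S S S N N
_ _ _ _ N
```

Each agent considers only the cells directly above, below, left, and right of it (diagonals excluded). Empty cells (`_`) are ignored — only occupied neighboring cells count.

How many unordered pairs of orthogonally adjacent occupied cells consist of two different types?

8

Scan each occupied cell's neighbors to the right and below so each pair is counted once.
From row 1: 1 unlike of 4 pairs (running 1/4).
From row 2: 4 unlike of 5 pairs (running 5/9).
From row 3: 1 unlike of 3 pairs (running 6/12).
From row 4: 0 unlike of 4 pairs (running 6/16).
From row 5: 1 unlike of 9 pairs (running 7/25).
From row 6: 1 unlike of 5 pairs (running 8/30).
Total adjacent occupied pairs: 30; unlike-type pairs: 8.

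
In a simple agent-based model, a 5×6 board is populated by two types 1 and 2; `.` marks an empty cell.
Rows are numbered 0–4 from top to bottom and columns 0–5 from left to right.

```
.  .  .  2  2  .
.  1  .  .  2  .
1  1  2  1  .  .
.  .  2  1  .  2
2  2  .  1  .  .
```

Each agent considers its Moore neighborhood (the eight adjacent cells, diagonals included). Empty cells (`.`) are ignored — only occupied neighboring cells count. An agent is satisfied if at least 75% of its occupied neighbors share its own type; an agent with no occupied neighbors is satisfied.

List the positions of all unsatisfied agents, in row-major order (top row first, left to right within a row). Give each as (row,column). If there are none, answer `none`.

(1,1), (1,4), (2,1), (2,2), (2,3), (3,2), (3,3), (4,3)

Row 0: (0,3)2 2/2 ok · (0,4)2 2/2 ok
Row 1: (1,1)1 2/3 unhappy · (1,4)2 2/3 unhappy
Row 2: (2,0)1 2/2 ok · (2,1)1 2/4 unhappy · (2,2)2 1/5 unhappy · (2,3)1 1/4 unhappy
Row 3: (3,2)2 2/6 unhappy · (3,3)1 2/4 unhappy · (3,5)2 0/0 ok
Row 4: (4,0)2 1/1 ok · (4,1)2 2/2 ok · (4,3)1 1/2 unhappy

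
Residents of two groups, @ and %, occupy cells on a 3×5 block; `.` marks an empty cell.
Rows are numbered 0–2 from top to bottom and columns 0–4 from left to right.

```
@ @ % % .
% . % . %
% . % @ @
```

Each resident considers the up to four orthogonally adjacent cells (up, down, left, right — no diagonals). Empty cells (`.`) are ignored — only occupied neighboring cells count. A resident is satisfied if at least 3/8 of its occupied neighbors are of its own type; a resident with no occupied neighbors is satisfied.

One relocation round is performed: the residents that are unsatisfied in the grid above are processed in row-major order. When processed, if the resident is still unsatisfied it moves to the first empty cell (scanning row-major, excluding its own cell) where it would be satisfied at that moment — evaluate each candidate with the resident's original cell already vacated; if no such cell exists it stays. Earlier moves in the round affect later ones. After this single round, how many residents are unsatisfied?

Initially unsatisfied (in order): (1,4).
  (1,4) → (0,4).
Resulting grid:
@ @ % % %
% . % . .
% . % @ @
All satisfied now.

0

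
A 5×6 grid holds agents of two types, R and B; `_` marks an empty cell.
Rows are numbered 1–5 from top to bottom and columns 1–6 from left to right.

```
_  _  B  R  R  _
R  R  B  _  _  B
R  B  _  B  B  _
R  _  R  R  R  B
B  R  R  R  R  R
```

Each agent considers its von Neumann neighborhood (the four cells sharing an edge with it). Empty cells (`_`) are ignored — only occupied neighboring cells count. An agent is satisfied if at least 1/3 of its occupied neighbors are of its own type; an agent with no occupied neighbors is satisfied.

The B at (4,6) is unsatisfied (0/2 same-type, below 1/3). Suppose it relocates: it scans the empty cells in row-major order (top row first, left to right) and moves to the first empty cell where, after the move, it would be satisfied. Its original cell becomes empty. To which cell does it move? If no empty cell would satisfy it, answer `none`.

Vacating (4,6). Empty cells in order:
  (1,1): 0/1 same-type → still unsatisfied.
  (1,2): 1/2 same-type → satisfied — stop here.

(1,2)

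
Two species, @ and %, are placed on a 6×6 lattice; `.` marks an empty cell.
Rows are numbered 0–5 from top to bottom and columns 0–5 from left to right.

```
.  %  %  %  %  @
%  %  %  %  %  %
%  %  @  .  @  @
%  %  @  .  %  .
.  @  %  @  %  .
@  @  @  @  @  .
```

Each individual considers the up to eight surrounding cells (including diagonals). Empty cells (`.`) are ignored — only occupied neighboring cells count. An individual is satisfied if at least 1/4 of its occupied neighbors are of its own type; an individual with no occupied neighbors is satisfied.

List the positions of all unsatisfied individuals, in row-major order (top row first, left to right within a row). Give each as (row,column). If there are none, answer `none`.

(0,5), (2,2), (2,4), (4,2)

Row 0: (0,1)% 4/4 ✓ · (0,2)% 5/5 ✓ · (0,3)% 5/5 ✓ · (0,4)% 4/5 ✓ · (0,5)@ 0/3 ✗
Row 1: (1,0)% 4/4 ✓ · (1,1)% 6/7 ✓ · (1,2)% 6/7 ✓ · (1,3)% 5/7 ✓ · (1,4)% 4/7 ✓ · (1,5)% 2/5 ✓
Row 2: (2,0)% 5/5 ✓ · (2,1)% 6/8 ✓ · (2,2)@ 1/6 ✗ · (2,4)@ 1/5 ✗ · (2,5)@ 1/4 ✓
Row 3: (3,0)% 3/4 ✓ · (3,1)% 4/7 ✓ · (3,2)@ 3/6 ✓ · (3,4)% 1/4 ✓
Row 4: (4,1)@ 4/7 ✓ · (4,2)% 1/7 ✗ · (4,3)@ 4/7 ✓ · (4,4)% 1/4 ✓
Row 5: (5,0)@ 2/2 ✓ · (5,1)@ 3/4 ✓ · (5,2)@ 4/5 ✓ · (5,3)@ 3/5 ✓ · (5,4)@ 2/3 ✓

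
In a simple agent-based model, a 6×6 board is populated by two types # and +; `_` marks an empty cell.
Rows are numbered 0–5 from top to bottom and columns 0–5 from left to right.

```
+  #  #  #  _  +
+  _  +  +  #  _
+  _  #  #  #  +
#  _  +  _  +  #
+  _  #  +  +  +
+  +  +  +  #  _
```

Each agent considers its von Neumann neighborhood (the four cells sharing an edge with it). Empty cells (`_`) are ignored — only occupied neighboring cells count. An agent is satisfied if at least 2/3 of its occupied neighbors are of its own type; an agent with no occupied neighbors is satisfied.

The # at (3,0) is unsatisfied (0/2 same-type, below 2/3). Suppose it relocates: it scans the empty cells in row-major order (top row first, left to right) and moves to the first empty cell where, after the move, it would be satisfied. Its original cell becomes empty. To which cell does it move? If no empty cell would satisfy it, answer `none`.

(0,4)

Vacating (3,0). Empty cells in order:
  (0,4): 2/3 same-type → satisfied — stop here.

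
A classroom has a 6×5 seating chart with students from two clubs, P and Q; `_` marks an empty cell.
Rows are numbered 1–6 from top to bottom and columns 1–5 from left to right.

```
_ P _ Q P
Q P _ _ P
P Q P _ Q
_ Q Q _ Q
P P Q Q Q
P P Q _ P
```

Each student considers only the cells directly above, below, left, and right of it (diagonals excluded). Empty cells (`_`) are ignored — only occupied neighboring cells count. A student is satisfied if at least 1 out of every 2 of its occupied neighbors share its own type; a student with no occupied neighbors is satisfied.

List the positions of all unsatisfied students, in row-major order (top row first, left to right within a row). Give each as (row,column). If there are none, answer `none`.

(1,4), (2,1), (2,2), (3,1), (3,2), (3,3), (6,5)

Row 1: (1,2)P 1/1 satisfied · (1,4)Q 0/1 not · (1,5)P 1/2 satisfied
Row 2: (2,1)Q 0/2 not · (2,2)P 1/3 not · (2,5)P 1/2 satisfied
Row 3: (3,1)P 0/2 not · (3,2)Q 1/4 not · (3,3)P 0/2 not · (3,5)Q 1/2 satisfied
Row 4: (4,2)Q 2/3 satisfied · (4,3)Q 2/3 satisfied · (4,5)Q 2/2 satisfied
Row 5: (5,1)P 2/2 satisfied · (5,2)P 2/4 satisfied · (5,3)Q 3/4 satisfied · (5,4)Q 2/2 satisfied · (5,5)Q 2/3 satisfied
Row 6: (6,1)P 2/2 satisfied · (6,2)P 2/3 satisfied · (6,3)Q 1/2 satisfied · (6,5)P 0/1 not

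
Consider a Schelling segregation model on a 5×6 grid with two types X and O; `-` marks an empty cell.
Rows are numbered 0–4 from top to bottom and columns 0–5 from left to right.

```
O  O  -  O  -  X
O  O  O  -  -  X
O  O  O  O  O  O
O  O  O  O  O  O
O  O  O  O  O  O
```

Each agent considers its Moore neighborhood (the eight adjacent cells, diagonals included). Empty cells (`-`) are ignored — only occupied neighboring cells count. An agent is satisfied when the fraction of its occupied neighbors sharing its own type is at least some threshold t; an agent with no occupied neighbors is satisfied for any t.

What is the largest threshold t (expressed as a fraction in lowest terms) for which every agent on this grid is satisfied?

(0,0)O 3/3
(0,1)O 4/4
(0,3)O 1/1
(0,5)X 1/1
(1,0)O 5/5
(1,1)O 7/7
(1,2)O 6/6
(1,5)X 1/3
(2,0)O 5/5
(2,1)O 8/8
(2,2)O 7/7
(2,3)O 6/6
(2,4)O 5/6
(2,5)O 3/4
(3,0)O 5/5
(3,1)O 8/8
(3,2)O 8/8
(3,3)O 8/8
(3,4)O 8/8
(3,5)O 5/5
(4,0)O 3/3
(4,1)O 5/5
(4,2)O 5/5
(4,3)O 5/5
(4,4)O 5/5
(4,5)O 3/3
The smallest same-type fraction is 1/3 at (1,5), which reduces to 1/3. Any threshold above that leaves this agent unsatisfied.

1/3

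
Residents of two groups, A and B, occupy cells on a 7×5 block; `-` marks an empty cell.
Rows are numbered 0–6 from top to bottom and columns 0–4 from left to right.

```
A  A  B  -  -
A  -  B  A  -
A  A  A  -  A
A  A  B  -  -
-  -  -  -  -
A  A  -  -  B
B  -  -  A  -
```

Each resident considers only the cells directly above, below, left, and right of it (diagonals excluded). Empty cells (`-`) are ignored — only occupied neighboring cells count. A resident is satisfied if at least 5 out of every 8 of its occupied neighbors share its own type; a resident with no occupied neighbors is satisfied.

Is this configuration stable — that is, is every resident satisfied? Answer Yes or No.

No

(0,0)A 2/2 ✓
(0,1)A 1/2 ✗
(0,2)B 1/2 ✗
(1,0)A 2/2 ✓
(1,2)B 1/3 ✗
(1,3)A 0/1 ✗
(2,0)A 3/3 ✓
(2,1)A 3/3 ✓
(2,2)A 1/3 ✗
(2,4)A 0/0 ✓
(3,0)A 2/2 ✓
(3,1)A 2/3 ✓
(3,2)B 0/2 ✗
(5,0)A 1/2 ✗
(5,1)A 1/1 ✓
(5,4)B 0/0 ✓
(6,0)B 0/1 ✗
(6,3)A 0/0 ✓
For instance (0,1) has only 1/2 same-type neighbors, below 5/8.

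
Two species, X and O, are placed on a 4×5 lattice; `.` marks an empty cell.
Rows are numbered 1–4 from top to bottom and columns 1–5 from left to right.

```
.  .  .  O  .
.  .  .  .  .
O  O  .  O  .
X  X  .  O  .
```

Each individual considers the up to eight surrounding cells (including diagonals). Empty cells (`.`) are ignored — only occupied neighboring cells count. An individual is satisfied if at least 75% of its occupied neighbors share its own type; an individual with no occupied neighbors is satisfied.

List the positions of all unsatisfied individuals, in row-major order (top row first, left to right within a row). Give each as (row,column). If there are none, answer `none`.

Row 1: (1,4)O 0/0 satisfied
Row 3: (3,1)O 1/3 not · (3,2)O 1/3 not · (3,4)O 1/1 satisfied
Row 4: (4,1)X 1/3 not · (4,2)X 1/3 not · (4,4)O 1/1 satisfied

(3,1), (3,2), (4,1), (4,2)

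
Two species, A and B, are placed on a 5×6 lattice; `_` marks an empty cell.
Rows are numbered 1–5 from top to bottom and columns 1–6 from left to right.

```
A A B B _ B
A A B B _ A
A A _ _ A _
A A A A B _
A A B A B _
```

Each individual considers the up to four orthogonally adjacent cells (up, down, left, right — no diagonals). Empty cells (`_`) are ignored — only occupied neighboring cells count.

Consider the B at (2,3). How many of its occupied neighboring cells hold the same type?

2

Occupied neighbors of (2,3): (1,3)=B, (2,2)=A, (2,4)=B.
Same type (B): 2 of 3.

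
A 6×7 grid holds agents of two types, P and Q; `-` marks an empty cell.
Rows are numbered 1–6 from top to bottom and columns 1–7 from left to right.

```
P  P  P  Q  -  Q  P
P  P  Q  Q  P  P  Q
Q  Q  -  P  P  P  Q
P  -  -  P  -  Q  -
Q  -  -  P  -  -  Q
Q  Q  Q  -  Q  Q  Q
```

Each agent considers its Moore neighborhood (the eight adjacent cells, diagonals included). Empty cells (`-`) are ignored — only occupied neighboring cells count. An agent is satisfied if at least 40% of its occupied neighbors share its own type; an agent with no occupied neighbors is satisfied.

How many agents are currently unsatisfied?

6

Row 1: (1,1)P 3/3 satisfied · (1,2)P 4/5 satisfied · (1,3)P 2/5 satisfied · (1,4)Q 2/4 satisfied · (1,6)Q 1/4 not · (1,7)P 1/3 not
Row 2: (2,1)P 3/5 satisfied · (2,2)P 4/7 satisfied · (2,3)Q 3/7 satisfied · (2,4)Q 2/6 not · (2,5)P 4/7 satisfied · (2,6)P 4/7 satisfied · (2,7)Q 2/5 satisfied
Row 3: (3,1)Q 1/4 not · (3,2)Q 2/5 satisfied · (3,4)P 3/5 satisfied · (3,5)P 5/7 satisfied · (3,6)P 3/6 satisfied · (3,7)Q 2/4 satisfied
Row 4: (4,1)P 0/3 not · (4,4)P 3/3 satisfied · (4,6)Q 2/4 satisfied
Row 5: (5,1)Q 2/3 satisfied · (5,4)P 1/3 not · (5,7)Q 3/3 satisfied
Row 6: (6,1)Q 2/2 satisfied · (6,2)Q 3/3 satisfied · (6,3)Q 1/2 satisfied · (6,5)Q 1/2 satisfied · (6,6)Q 3/3 satisfied · (6,7)Q 2/2 satisfied
Unsatisfied: (1,6), (1,7), (2,4), (3,1), (4,1), (5,4) — 6 in total.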